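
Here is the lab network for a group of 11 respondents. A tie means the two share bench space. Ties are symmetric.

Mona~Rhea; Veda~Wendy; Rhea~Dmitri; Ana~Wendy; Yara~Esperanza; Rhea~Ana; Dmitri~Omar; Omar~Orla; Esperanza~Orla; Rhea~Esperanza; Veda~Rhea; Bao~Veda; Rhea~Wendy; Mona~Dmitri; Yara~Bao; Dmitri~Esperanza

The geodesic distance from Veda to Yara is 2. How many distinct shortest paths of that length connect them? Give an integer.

The shortest distance is 2, and the only length-2 path is Veda–Bao–Yara. So there is exactly 1 shortest path.

1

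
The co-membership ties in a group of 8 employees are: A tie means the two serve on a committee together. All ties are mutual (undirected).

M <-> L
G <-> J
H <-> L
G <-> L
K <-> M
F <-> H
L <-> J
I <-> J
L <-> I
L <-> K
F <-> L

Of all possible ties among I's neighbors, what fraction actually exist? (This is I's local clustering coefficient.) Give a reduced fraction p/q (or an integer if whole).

1

I's neighbors: J and L (k = 2).
Possible neighbor pairs: C(2,2) = 1. Edges among them: J–L → e = 1.
Clustering(I) = 1/1.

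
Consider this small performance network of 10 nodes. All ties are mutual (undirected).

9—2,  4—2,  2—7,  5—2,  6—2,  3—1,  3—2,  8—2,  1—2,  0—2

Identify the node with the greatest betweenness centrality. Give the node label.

2

Unnormalized betweenness of each node: 0:0, 1:0, 2:35, 3:0, 4:0, 5:0, 6:0, 7:0, 8:0, 9:0.
2 has the largest value, 35, making it the main broker — the node through which the most shortest paths run.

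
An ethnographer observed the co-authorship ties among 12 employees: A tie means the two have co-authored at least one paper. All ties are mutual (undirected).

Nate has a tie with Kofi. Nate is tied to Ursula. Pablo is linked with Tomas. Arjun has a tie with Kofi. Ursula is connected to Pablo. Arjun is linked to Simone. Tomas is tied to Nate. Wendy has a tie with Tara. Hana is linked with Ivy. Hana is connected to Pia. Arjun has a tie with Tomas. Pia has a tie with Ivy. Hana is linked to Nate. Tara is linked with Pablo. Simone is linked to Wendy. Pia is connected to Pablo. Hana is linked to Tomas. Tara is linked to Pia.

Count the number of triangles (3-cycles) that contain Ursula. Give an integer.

0

Ursula's neighbors are Nate and Pablo, but none of them are tied to each other, so no triangle contains Ursula.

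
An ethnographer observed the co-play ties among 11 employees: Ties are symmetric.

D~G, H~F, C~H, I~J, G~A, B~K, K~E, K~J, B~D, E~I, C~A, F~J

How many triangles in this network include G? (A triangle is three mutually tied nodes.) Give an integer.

G's neighbors are A and D, but none of them are tied to each other, so no triangle contains G.

0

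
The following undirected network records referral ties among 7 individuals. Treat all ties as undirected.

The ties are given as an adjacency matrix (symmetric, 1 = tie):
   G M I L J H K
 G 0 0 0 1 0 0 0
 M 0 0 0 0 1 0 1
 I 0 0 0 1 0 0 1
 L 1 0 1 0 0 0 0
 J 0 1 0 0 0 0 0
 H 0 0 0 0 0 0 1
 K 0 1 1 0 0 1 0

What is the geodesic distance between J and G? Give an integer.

One shortest route is J – M – K – I – L – G, which uses 5 edges, and at distance 4 from J we only reach {L}, which does not include G. So d(J,G) = 5.

5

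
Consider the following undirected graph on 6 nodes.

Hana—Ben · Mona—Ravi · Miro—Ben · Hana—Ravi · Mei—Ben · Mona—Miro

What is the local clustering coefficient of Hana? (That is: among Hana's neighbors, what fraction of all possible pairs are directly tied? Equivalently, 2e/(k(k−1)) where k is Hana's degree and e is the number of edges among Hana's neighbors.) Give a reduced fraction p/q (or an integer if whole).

Hana's neighbors: Ben and Ravi (k = 2).
Possible neighbor pairs: C(2,2) = 1. Edges among them: none → e = 0.
Clustering(Hana) = 0/1.

0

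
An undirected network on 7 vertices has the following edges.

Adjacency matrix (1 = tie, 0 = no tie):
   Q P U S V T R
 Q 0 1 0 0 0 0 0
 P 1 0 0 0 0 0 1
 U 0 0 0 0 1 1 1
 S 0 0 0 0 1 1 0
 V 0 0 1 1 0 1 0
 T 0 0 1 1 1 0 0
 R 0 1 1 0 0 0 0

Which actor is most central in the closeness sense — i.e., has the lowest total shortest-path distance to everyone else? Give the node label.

U

Farness (sum of distances to all others) for each node — P:14, Q:19, R:11, S:16, T:12, U:10, V:12.
The smallest farness is 10, for U, so U has the highest closeness.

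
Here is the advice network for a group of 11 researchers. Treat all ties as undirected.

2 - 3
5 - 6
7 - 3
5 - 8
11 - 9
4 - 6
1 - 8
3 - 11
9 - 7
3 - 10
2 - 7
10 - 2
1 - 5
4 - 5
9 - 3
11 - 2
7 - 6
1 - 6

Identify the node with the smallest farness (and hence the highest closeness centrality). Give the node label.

7

Farness (sum of distances to all others) for each node — 1:24, 2:21, 3:20, 4:25, 5:23, 6:18, 7:17, 8:31, 9:22, 10:28, 11:27.
The smallest farness is 17, for 7, so 7 has the highest closeness.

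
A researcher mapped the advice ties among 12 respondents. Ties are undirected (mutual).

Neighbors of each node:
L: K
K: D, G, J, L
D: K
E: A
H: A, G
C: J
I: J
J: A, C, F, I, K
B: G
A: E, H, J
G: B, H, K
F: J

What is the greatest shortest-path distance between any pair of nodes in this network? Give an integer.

Eccentricity of each node (its greatest distance to any other): A:3, B:4, C:4, D:4, E:4, F:4, G:3, H:3, I:4, J:3, K:3, L:4.
The maximum eccentricity is 4, realized for instance by the pair B–I via B – G – K – J – I. So the diameter is 4.

4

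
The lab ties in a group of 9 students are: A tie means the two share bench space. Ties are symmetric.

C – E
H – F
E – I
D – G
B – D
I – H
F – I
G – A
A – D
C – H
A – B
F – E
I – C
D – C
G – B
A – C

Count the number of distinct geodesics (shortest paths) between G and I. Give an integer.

2

The shortest distance is 3. The length-3 paths are: G–A–C–I; G–D–C–I.
That gives 2 distinct shortest paths.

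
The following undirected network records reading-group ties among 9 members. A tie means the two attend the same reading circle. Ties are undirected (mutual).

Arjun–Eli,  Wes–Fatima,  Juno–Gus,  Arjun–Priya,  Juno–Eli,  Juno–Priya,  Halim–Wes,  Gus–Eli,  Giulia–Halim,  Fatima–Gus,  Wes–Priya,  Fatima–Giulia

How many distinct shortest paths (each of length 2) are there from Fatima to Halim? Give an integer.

2

The shortest distance is 2. The length-2 paths are: Fatima–Wes–Halim; Fatima–Giulia–Halim.
That gives 2 distinct shortest paths.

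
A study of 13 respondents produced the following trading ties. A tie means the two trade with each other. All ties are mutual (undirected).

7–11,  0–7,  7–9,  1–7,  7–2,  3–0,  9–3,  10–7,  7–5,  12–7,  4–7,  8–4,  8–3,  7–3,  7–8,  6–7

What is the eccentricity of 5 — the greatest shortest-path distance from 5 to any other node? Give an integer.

2

Distances from 5: 0:2, 1:2, 2:2, 3:2, 4:2, 6:2, 7:1, 8:2, 9:2, 10:2, 11:2, 12:2.
The largest is 2 (to 1, 0, 3, 10, 6, 8, 2, 12, 11, 4, and 9), so the eccentricity of 5 is 2.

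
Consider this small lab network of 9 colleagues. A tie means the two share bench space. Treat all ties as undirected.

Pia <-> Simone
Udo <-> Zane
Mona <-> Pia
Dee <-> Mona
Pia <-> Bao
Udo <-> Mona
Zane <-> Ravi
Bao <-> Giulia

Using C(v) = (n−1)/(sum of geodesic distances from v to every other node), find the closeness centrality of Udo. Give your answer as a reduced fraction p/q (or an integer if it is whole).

Distances from Udo: Bao:3, Dee:2, Giulia:4, Mona:1, Pia:2, Ravi:2, Simone:3, Zane:1. Sum = 18.
n = 9, so closeness = 8/18 = 4/9.

4/9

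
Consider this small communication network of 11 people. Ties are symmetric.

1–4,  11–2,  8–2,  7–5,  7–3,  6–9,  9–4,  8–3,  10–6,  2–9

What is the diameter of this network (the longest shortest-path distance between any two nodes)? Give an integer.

7

Eccentricity of each node (its greatest distance to any other): 1:7, 2:4, 3:5, 4:6, 5:7, 6:6, 7:6, 8:4, 9:5, 10:7, 11:5.
The maximum eccentricity is 7, realized for instance by the pair 1–5 via 1 – 4 – 9 – 2 – 8 – 3 – 7 – 5. So the diameter is 7.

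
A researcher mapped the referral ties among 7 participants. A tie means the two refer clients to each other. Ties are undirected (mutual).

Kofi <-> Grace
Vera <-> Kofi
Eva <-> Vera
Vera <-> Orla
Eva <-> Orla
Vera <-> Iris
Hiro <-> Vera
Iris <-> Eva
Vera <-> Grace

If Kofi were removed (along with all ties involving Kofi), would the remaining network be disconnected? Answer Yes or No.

No

Even without Kofi, every remaining node can still reach every other (the residual graph is connected), so Kofi is not a cut vertex.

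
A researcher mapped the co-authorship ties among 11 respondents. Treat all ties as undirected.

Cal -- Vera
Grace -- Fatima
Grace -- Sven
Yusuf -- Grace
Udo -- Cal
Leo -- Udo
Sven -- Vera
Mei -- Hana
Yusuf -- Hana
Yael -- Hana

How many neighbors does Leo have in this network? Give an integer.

Leo is directly tied to Udo. That is 1 neighbor, so the degree of Leo is 1.

1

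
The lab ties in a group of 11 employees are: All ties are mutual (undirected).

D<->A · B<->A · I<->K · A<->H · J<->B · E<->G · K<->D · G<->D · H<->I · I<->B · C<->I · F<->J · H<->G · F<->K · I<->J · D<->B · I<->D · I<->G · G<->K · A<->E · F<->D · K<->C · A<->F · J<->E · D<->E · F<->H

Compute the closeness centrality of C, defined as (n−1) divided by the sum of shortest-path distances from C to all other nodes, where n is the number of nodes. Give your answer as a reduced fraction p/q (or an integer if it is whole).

Distances from C: A:3, B:2, D:2, E:3, F:2, G:2, H:2, I:1, J:2, K:1. Sum = 20.
n = 11, so closeness = 10/20 = 1/2.

1/2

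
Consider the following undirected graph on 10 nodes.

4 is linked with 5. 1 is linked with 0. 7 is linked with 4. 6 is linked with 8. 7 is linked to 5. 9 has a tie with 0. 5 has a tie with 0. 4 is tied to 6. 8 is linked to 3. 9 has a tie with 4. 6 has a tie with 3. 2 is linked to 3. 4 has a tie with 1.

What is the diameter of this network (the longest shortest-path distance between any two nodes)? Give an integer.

Eccentricity of each node (its greatest distance to any other): 0:5, 1:4, 2:5, 3:4, 4:3, 5:4, 6:3, 7:4, 8:4, 9:4.
The maximum eccentricity is 5, realized for instance by the pair 2–0 via 2 – 3 – 6 – 4 – 9 – 0. So the diameter is 5.

5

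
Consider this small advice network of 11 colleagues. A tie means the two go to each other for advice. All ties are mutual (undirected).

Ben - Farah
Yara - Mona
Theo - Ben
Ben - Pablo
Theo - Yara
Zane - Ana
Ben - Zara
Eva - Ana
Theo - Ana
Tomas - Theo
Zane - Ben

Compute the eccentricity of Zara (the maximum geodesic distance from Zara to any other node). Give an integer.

Distances from Zara: Ana:3, Ben:1, Eva:4, Farah:2, Mona:4, Pablo:2, Theo:2, Tomas:3, Yara:3, Zane:2.
The largest is 4 (to Mona and Eva), so the eccentricity of Zara is 4.

4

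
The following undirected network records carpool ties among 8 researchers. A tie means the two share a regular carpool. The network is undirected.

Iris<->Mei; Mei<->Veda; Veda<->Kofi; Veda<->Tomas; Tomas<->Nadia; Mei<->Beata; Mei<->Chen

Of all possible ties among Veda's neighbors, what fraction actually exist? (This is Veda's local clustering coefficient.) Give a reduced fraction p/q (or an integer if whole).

0

Veda's neighbors: Kofi, Mei, and Tomas (k = 3).
Possible neighbor pairs: C(3,2) = 3. Edges among them: none → e = 0.
Clustering(Veda) = 0/3 = 0.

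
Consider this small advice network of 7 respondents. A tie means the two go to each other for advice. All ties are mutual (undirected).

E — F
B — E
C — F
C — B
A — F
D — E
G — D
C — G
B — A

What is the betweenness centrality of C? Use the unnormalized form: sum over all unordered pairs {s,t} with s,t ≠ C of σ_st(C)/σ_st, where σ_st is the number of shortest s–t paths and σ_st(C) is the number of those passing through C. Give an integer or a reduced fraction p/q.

10/3

Pairs whose geodesics pass through C — F–B: 1/3; F–G: 1; A–G: 2/2; B–G: 1.
All other pairs contribute 0.
Summing the contributions gives betweenness(C) = 10/3.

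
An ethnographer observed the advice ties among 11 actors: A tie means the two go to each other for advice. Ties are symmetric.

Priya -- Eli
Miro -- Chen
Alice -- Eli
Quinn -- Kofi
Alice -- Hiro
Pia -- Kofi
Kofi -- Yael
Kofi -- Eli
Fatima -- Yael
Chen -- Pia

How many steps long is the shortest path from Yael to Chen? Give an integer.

One shortest route is Yael – Kofi – Pia – Chen, which uses 3 edges, and at distance 2 from Yael we only reach {Eli, Pia, Quinn}, which does not include Chen. So d(Yael,Chen) = 3.

3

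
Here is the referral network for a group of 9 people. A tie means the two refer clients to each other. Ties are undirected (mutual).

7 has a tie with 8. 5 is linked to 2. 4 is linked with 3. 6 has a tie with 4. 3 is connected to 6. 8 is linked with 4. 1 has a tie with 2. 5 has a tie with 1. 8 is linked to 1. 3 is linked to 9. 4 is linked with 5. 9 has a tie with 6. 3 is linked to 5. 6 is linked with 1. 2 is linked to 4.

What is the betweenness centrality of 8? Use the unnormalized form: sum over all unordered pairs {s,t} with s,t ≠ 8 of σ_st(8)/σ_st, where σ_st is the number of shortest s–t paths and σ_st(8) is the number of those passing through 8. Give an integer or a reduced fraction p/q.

29/4

Pairs whose geodesics pass through 8 — 6–7: 2/2; 2–7: 2/2; 3–7: 1; 1–7: 1; 1–4: 1/4; 5–7: 2/2; 9–7: 3/3; 7–4: 1.
All other pairs contribute 0.
Summing the contributions gives betweenness(8) = 29/4.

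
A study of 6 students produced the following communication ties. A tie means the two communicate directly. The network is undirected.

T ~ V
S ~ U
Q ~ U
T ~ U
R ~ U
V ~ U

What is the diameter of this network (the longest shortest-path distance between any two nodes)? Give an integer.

2

Eccentricity of each node (its greatest distance to any other): Q:2, R:2, S:2, T:2, U:1, V:2.
The maximum eccentricity is 2, realized for instance by the pair Q–V via Q – U – V. So the diameter is 2.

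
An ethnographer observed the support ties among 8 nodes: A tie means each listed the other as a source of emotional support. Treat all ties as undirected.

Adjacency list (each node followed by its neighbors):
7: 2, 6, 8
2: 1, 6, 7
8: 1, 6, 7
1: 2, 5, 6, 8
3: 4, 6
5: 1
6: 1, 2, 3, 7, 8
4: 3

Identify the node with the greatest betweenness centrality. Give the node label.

6

Unnormalized betweenness of each node: 1:19/3, 2:2/3, 3:6, 4:0, 5:0, 6:11, 7:1/3, 8:2/3.
6 has the largest value, 11, making it the main broker — the node through which the most shortest paths run.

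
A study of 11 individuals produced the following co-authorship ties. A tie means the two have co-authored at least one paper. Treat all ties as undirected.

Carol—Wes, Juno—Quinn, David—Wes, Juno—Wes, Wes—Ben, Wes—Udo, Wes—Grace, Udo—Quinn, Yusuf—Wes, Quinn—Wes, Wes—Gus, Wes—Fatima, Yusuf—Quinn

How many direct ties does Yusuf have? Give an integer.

2

Yusuf is directly tied to Quinn and Wes. That is 2 neighbors, so the degree of Yusuf is 2.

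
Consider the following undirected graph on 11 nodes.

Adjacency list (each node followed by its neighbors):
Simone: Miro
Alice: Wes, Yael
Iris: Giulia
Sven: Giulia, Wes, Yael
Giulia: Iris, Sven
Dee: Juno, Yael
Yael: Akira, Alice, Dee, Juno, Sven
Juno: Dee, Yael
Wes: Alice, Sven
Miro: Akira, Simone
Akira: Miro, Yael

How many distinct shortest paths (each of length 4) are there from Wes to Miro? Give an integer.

The shortest distance is 4. The length-4 paths are: Wes–Sven–Yael–Akira–Miro; Wes–Alice–Yael–Akira–Miro.
That gives 2 distinct shortest paths.

2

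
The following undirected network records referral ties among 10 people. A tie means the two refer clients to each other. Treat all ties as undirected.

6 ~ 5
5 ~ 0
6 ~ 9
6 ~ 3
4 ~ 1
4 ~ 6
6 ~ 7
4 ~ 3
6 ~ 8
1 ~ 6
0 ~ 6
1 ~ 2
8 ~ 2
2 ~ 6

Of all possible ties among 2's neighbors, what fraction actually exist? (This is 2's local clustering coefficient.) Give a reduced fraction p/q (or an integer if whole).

2/3

2's neighbors: 1, 6, and 8 (k = 3).
Possible neighbor pairs: C(3,2) = 3. Edges among them: 1–6, 6–8 → e = 2.
Clustering(2) = 2/3.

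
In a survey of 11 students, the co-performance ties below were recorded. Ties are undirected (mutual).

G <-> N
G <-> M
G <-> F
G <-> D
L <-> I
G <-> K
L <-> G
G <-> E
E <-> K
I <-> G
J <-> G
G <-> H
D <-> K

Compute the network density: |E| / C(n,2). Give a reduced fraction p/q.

There are 13 edges and 11 nodes, so the maximum possible is C(11,2) = 55.
Density = 13/55.

13/55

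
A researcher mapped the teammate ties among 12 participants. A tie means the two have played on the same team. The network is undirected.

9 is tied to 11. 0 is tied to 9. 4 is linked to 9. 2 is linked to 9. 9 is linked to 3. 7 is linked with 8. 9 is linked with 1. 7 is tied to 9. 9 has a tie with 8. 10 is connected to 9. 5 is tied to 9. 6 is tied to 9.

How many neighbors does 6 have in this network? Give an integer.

1

6 is directly tied to 9. That is 1 neighbor, so the degree of 6 is 1.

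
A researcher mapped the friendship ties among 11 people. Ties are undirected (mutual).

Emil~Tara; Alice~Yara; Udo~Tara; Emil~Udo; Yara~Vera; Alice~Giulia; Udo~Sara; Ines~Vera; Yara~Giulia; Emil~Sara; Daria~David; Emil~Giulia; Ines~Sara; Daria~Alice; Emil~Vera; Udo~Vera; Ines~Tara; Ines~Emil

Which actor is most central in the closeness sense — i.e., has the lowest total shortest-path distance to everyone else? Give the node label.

Farness (sum of distances to all others) for each node — Alice:21, Daria:28, David:37, Emil:17, Giulia:18, Ines:22, Sara:24, Tara:24, Udo:22, Vera:19, Yara:20.
The smallest farness is 17, for Emil, so Emil has the highest closeness.

Emil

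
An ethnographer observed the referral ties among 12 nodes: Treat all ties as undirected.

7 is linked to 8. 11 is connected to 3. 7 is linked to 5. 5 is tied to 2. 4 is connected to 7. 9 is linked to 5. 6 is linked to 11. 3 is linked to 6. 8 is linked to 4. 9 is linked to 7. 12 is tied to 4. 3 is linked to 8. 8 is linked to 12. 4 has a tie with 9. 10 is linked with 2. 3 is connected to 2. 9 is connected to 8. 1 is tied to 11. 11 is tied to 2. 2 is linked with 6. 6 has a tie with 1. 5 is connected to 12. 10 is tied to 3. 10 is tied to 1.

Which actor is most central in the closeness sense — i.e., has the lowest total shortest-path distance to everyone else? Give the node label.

Farness (sum of distances to all others) for each node — 1:29, 2:18, 3:17, 4:24, 5:19, 6:22, 7:23, 8:18, 9:23, 10:23, 11:22, 12:24.
The smallest farness is 17, for 3, so 3 has the highest closeness.

3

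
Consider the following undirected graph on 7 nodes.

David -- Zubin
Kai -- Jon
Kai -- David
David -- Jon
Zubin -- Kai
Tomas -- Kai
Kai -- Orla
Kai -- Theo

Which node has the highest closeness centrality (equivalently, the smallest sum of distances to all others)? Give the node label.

Farness (sum of distances to all others) for each node — David:9, Jon:10, Kai:6, Orla:11, Theo:11, Tomas:11, Zubin:10.
The smallest farness is 6, for Kai, so Kai has the highest closeness.

Kai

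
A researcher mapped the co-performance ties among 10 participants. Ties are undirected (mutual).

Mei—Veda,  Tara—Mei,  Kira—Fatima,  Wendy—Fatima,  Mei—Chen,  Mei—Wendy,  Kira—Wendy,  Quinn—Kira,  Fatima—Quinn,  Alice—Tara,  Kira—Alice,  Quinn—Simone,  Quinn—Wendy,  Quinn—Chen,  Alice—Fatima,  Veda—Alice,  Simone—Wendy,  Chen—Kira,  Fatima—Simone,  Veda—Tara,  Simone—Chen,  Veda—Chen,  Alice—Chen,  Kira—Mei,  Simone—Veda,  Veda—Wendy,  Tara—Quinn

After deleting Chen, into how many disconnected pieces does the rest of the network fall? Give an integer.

Chen's neighbors (Alice, Kira, Mei, Quinn, Simone, and Veda) remain reachable from one another through other ties, so the rest of the network stays in one piece.

1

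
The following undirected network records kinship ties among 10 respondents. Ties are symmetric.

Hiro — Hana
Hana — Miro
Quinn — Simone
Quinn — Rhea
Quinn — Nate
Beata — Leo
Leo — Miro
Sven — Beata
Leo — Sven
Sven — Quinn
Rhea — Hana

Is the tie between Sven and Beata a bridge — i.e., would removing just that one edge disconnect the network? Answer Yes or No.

No

Even without that edge, Sven still reaches Beata via Sven – Leo – Beata, so the network stays connected. Not a bridge.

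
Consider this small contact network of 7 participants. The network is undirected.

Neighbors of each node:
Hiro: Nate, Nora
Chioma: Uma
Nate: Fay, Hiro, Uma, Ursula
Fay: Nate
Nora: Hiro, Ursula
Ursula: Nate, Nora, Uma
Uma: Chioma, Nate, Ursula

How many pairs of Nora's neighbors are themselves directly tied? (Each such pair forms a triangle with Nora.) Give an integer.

Nora's neighbors are Hiro and Ursula, but none of them are tied to each other, so no triangle contains Nora.

0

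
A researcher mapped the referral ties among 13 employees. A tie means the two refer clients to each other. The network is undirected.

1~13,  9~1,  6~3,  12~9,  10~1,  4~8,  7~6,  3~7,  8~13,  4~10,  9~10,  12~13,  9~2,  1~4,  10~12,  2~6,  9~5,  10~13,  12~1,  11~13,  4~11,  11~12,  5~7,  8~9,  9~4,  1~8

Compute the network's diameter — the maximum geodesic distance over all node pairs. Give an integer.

5

Eccentricity of each node (its greatest distance to any other): 1:4, 2:3, 3:5, 4:4, 5:3, 6:4, 7:4, 8:4, 9:3, 10:4, 11:5, 12:4, 13:5.
The maximum eccentricity is 5, realized for instance by the pair 13–3 via 13 – 12 – 9 – 2 – 6 – 3. So the diameter is 5.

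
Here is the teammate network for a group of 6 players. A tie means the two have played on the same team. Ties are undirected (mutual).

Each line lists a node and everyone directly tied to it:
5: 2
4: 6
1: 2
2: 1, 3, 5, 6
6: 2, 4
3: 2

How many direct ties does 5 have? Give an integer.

1

5 is directly tied to 2. That is 1 neighbor, so the degree of 5 is 1.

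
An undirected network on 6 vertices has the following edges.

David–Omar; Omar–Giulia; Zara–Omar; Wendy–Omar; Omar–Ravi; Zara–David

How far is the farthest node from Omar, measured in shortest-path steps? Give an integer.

Distances from Omar: David:1, Giulia:1, Ravi:1, Wendy:1, Zara:1.
The largest is 1 (to David, Ravi, Wendy, Zara, and Giulia), so the eccentricity of Omar is 1.

1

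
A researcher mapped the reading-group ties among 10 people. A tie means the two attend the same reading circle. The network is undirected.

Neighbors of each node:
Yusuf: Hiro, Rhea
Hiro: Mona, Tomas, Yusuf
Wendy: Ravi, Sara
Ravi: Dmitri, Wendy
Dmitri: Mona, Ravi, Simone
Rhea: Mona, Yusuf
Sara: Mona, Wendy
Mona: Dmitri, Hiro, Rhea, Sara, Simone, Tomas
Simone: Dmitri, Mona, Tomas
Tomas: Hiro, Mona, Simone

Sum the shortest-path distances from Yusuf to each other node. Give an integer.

23

Distances from Yusuf: Dmitri:3, Hiro:1, Mona:2, Ravi:4, Rhea:1, Sara:3, Simone:3, Tomas:2, Wendy:4.
Sum = 3 + 1 + 2 + 4 + 1 + 3 + 3 + 2 + 4 = 23.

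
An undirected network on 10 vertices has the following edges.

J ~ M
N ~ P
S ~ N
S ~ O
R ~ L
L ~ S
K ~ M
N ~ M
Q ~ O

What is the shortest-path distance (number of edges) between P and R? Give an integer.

One shortest route is P – N – S – L – R, which uses 4 edges, and at distance 3 from P we only reach {J, K, L, O}, which does not include R. So d(P,R) = 4.

4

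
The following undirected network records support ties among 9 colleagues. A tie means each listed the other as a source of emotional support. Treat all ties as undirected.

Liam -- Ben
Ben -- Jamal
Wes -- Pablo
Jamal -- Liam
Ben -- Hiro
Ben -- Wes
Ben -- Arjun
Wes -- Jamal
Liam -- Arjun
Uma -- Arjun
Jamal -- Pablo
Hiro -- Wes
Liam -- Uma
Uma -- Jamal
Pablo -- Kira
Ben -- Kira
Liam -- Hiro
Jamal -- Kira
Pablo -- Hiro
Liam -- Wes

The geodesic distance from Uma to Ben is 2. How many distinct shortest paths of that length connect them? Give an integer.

3

The shortest distance is 2. The length-2 paths are: Uma–Jamal–Ben; Uma–Arjun–Ben; Uma–Liam–Ben.
That gives 3 distinct shortest paths.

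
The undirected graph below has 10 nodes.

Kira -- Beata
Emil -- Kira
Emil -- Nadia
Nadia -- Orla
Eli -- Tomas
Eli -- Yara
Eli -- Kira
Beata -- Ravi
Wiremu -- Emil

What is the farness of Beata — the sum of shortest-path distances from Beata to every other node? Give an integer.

22

Distances from Beata: Eli:2, Emil:2, Kira:1, Nadia:3, Orla:4, Ravi:1, Tomas:3, Wiremu:3, Yara:3.
Sum = 2 + 2 + 1 + 3 + 4 + 1 + 3 + 3 + 3 = 22.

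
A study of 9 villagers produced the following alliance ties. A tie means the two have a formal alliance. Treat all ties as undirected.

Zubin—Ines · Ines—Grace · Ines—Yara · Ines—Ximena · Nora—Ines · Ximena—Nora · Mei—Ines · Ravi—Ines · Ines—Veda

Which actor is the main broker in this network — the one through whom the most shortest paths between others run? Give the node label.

Unnormalized betweenness of each node: Grace:0, Ines:27, Mei:0, Nora:0, Ravi:0, Veda:0, Ximena:0, Yara:0, Zubin:0.
Ines has the largest value, 27, making it the main broker — the node through which the most shortest paths run.

Ines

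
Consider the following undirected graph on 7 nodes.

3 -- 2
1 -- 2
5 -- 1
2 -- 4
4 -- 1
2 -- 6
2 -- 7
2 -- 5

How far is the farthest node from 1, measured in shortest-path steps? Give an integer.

2

Distances from 1: 2:1, 3:2, 4:1, 5:1, 6:2, 7:2.
The largest is 2 (to 7, 6, and 3), so the eccentricity of 1 is 2.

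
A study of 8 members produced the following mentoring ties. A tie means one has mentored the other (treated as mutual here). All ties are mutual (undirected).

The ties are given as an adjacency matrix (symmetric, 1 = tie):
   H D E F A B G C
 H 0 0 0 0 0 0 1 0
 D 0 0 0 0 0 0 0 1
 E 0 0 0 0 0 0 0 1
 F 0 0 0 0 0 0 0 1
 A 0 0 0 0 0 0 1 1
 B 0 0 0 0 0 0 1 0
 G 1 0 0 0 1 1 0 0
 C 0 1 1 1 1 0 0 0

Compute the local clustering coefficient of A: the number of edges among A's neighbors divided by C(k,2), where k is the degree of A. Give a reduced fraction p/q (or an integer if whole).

A's neighbors: C and G (k = 2).
Possible neighbor pairs: C(2,2) = 1. Edges among them: none → e = 0.
Clustering(A) = 0/1.

0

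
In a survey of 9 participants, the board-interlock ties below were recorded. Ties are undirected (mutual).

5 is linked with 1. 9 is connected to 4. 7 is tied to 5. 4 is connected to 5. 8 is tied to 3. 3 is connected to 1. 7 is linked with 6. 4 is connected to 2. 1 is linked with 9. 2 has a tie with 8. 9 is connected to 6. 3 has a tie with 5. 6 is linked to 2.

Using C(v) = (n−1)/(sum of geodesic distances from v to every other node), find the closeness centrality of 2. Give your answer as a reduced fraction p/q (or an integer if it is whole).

Distances from 2: 1:3, 3:2, 4:1, 5:2, 6:1, 7:2, 8:1, 9:2. Sum = 14.
n = 9, so closeness = 8/14 = 4/7.

4/7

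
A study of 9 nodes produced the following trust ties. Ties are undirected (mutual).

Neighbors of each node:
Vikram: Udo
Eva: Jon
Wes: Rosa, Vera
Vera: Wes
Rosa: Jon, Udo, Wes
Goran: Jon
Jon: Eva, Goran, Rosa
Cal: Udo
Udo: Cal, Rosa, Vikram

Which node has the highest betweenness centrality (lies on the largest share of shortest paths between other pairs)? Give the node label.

Rosa

Unnormalized betweenness of each node: Cal:0, Eva:0, Goran:0, Jon:13, Rosa:21, Udo:13, Vera:0, Vikram:0, Wes:7.
Rosa has the largest value, 21, making it the main broker — the node through which the most shortest paths run.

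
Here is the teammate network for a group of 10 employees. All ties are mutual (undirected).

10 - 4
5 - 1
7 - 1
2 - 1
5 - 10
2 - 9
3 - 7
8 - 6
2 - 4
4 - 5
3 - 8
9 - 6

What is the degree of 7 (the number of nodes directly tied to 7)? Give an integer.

2

7 is directly tied to 1 and 3. That is 2 neighbors, so the degree of 7 is 2.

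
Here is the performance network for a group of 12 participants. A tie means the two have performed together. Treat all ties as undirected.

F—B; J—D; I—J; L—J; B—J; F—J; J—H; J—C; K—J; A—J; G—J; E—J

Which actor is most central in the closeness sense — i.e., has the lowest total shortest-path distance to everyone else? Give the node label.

Farness (sum of distances to all others) for each node — A:21, B:20, C:21, D:21, E:21, F:20, G:21, H:21, I:21, J:11, K:21, L:21.
The smallest farness is 11, for J, so J has the highest closeness.

J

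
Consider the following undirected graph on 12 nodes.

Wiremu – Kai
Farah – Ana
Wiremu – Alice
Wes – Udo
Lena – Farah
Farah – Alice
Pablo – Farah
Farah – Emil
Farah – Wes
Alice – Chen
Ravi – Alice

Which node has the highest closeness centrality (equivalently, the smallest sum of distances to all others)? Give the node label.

Farness (sum of distances to all others) for each node — Alice:19, Ana:27, Chen:29, Emil:27, Farah:17, Kai:37, Lena:27, Pablo:27, Ravi:29, Udo:35, Wes:25, Wiremu:27.
The smallest farness is 17, for Farah, so Farah has the highest closeness.

Farah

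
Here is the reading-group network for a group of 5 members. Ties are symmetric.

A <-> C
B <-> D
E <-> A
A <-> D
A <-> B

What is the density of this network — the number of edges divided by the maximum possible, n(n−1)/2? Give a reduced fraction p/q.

There are 5 edges and 5 nodes, so the maximum possible is C(5,2) = 10.
Density = 5/10 = 1/2.

1/2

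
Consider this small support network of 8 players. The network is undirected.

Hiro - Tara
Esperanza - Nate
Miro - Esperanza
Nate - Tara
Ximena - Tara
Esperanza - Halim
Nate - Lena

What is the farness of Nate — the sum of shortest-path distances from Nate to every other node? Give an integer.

11

Distances from Nate: Esperanza:1, Halim:2, Hiro:2, Lena:1, Miro:2, Tara:1, Ximena:2.
Sum = 1 + 2 + 2 + 1 + 2 + 1 + 2 = 11.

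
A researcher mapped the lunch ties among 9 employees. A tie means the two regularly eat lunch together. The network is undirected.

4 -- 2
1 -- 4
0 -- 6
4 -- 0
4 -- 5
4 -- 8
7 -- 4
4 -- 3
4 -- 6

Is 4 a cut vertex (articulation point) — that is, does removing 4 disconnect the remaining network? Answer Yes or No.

Yes

Removing 4 leaves {0 and 6} with no path to {7}, so the network splits into 7 components. 4 is a cut vertex.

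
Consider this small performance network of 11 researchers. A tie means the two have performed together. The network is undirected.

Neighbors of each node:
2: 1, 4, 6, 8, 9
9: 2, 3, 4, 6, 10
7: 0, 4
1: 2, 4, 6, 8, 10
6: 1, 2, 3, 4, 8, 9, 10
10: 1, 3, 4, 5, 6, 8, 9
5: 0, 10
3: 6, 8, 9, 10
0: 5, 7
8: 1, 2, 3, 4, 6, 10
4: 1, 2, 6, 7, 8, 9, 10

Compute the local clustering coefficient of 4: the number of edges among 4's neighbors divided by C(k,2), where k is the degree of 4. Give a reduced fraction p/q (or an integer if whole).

4's neighbors: 1, 2, 6, 7, 8, 9, and 10 (k = 7).
Possible neighbor pairs: C(7,2) = 21. Edges among them: 1–2, 1–6, 1–8, 1–10, 2–6, 2–8, 2–9, 6–8, 6–9, 6–10, 8–10, 9–10 → e = 12.
Clustering(4) = 12/21 = 4/7.

4/7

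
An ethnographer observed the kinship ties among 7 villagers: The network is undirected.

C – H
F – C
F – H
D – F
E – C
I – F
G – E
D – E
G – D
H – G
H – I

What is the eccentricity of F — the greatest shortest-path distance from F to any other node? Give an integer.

Distances from F: C:1, D:1, E:2, G:2, H:1, I:1.
The largest is 2 (to E and G), so the eccentricity of F is 2.

2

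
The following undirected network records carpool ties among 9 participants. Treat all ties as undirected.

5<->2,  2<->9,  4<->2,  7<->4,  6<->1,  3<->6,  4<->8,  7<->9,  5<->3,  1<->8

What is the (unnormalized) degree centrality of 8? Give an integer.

8 is directly tied to 1 and 4. That is 2 neighbors, so the degree of 8 is 2.

2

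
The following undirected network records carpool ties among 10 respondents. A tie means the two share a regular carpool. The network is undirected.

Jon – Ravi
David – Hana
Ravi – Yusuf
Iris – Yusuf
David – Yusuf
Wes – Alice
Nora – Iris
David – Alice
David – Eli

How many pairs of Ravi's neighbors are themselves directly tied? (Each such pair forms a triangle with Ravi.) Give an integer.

0

Ravi's neighbors are Jon and Yusuf, but none of them are tied to each other, so no triangle contains Ravi.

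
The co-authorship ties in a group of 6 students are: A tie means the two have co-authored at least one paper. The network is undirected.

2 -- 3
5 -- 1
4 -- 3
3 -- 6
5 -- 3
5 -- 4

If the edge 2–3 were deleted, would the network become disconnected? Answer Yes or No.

Yes

Without the 2–3 edge there is no alternate route between 2 and 3, so the network disconnects. It is a bridge.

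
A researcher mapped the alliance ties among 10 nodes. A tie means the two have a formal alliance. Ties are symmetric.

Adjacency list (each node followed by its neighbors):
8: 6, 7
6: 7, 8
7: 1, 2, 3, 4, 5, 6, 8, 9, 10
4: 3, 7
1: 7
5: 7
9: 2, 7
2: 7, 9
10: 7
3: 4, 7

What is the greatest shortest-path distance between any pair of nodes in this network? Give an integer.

Eccentricity of each node (its greatest distance to any other): 1:2, 2:2, 3:2, 4:2, 5:2, 6:2, 7:1, 8:2, 9:2, 10:2.
The maximum eccentricity is 2, realized for instance by the pair 2–3 via 2 – 7 – 3. So the diameter is 2.

2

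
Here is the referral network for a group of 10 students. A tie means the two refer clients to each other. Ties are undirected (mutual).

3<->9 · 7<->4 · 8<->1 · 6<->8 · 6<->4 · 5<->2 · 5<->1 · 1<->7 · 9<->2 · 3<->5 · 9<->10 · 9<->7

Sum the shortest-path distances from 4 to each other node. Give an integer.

20

Distances from 4: 1:2, 2:3, 3:3, 5:3, 6:1, 7:1, 8:2, 9:2, 10:3.
Sum = 2 + 3 + 3 + 3 + 1 + 1 + 2 + 2 + 3 = 20.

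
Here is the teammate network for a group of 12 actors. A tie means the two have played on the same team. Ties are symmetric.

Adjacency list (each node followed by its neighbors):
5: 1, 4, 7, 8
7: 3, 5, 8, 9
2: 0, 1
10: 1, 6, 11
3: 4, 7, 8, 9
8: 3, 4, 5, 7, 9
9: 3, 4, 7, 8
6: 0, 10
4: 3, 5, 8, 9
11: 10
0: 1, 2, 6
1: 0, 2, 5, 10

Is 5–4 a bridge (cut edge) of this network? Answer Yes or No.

Even without that edge, 5 still reaches 4 via 5 – 8 – 4, so the network stays connected. Not a bridge.

No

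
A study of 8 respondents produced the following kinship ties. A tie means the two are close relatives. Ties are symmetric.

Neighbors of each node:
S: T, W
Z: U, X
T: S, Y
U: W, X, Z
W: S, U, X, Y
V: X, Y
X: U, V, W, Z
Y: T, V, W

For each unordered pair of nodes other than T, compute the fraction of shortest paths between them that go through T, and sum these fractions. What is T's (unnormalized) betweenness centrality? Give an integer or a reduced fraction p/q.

5/6

Pairs whose geodesics pass through T — S–V: 1/3; S–Y: 1/2.
All other pairs contribute 0.
Summing the contributions gives betweenness(T) = 5/6.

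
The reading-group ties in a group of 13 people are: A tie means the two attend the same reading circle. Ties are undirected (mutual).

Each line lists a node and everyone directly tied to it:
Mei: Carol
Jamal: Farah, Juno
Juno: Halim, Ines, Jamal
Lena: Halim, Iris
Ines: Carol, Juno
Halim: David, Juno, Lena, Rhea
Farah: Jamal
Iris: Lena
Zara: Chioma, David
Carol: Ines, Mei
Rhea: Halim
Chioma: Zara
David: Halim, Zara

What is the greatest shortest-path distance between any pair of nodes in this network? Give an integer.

Eccentricity of each node (its greatest distance to any other): Carol:6, Chioma:7, David:5, Farah:6, Halim:4, Ines:5, Iris:6, Jamal:5, Juno:4, Lena:5, Mei:7, Rhea:5, Zara:6.
The maximum eccentricity is 7, realized for instance by the pair Chioma–Mei via Chioma – Zara – David – Halim – Juno – Ines – Carol – Mei. So the diameter is 7.

7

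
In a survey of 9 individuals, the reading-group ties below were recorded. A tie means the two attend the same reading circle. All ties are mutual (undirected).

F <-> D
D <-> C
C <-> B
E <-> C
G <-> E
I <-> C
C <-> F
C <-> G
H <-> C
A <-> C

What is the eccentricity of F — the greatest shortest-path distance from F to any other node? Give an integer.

Distances from F: A:2, B:2, C:1, D:1, E:2, G:2, H:2, I:2.
The largest is 2 (to E, A, G, I, B, and H), so the eccentricity of F is 2.

2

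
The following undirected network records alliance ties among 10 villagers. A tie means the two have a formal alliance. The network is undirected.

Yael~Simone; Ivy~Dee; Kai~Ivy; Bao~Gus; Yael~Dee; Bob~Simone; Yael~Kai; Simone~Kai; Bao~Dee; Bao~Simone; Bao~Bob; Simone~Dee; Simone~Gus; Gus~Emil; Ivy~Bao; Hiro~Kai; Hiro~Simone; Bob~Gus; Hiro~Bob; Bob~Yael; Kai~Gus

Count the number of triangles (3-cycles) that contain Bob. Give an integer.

5

Bob's neighbors: Bao, Gus, Hiro, Simone, and Yael.
Neighbor pairs that are themselves tied: Bob–Bao–Gus; Bob–Bao–Simone; Bob–Gus–Simone; Bob–Hiro–Simone; Bob–Simone–Yael. Each forms one triangle with Bob, for 5 in total.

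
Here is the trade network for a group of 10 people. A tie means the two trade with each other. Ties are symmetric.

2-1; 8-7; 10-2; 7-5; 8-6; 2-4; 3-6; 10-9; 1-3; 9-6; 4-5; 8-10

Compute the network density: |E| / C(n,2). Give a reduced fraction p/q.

4/15

There are 12 edges and 10 nodes, so the maximum possible is C(10,2) = 45.
Density = 12/45 = 4/15.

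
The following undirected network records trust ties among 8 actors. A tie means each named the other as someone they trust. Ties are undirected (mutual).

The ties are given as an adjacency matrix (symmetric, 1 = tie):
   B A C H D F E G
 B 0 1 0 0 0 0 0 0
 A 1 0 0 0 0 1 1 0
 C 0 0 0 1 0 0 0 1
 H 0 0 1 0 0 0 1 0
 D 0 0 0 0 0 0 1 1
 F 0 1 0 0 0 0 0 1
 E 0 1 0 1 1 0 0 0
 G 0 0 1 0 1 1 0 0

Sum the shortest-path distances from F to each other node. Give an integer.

Distances from F: A:1, B:2, C:2, D:2, E:2, G:1, H:3.
Sum = 1 + 2 + 2 + 2 + 2 + 1 + 3 = 13.

13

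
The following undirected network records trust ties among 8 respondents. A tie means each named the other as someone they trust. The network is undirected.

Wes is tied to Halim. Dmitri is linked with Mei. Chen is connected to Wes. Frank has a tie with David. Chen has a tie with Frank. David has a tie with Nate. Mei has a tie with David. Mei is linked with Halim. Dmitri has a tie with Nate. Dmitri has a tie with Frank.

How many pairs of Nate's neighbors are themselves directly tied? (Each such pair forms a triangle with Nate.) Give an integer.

0

Nate's neighbors are David and Dmitri, but none of them are tied to each other, so no triangle contains Nate.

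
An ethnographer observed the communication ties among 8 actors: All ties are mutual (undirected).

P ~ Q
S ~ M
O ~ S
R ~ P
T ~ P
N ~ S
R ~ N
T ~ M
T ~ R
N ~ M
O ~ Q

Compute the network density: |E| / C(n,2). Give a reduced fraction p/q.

There are 11 edges and 8 nodes, so the maximum possible is C(8,2) = 28.
Density = 11/28.

11/28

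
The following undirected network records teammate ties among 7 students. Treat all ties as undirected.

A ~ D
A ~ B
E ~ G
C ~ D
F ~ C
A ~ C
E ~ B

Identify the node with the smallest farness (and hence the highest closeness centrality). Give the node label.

Farness (sum of distances to all others) for each node — A:10, B:11, C:12, D:13, E:14, F:17, G:19.
The smallest farness is 10, for A, so A has the highest closeness.

A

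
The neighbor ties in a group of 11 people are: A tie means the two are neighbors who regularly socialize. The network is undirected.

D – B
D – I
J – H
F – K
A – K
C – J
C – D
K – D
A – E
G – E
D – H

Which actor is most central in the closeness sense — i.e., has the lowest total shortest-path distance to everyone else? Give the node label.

Farness (sum of distances to all others) for each node — A:24, B:27, C:25, D:18, E:31, F:28, G:40, H:25, I:27, J:32, K:19.
The smallest farness is 18, for D, so D has the highest closeness.

D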